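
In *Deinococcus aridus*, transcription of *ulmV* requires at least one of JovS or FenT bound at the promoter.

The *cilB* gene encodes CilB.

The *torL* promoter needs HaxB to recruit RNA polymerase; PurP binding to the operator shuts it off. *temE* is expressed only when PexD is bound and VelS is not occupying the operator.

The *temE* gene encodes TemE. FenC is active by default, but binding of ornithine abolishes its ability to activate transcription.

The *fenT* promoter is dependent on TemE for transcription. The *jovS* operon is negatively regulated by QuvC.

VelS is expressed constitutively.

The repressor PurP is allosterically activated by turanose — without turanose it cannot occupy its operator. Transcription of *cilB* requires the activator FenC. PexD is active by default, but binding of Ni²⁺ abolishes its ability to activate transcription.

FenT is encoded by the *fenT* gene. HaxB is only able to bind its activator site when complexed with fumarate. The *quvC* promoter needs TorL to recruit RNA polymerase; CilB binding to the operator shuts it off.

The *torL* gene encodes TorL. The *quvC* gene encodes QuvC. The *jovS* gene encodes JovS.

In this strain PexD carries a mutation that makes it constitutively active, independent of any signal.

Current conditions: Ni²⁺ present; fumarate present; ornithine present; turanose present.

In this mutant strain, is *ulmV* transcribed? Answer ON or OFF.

ON

Turanose is present, so PurP is active.
Fumarate is present, so HaxB is active.
With repressor PurP bound, *torL* is not transcribed.
So TorL is not produced.
Ornithine is present, so FenC is inactive.
Required activator FenC is absent, so *cilB* is not transcribed.
So CilB is not produced.
Required activator TorL is absent, so *quvC* is not transcribed.
So QuvC is not produced.
With no repressor bound, *jovS* is transcribed.
So JovS is produced and active.
VelS is produced constitutively and is active.
PexD is constitutively active in this strain.
With repressor VelS bound, *temE* is not transcribed.
So TemE is not produced.
Required activator TemE is absent, so *fenT* is not transcribed.
So FenT is not produced.
Activator JovS is present, so *ulmV* is transcribed.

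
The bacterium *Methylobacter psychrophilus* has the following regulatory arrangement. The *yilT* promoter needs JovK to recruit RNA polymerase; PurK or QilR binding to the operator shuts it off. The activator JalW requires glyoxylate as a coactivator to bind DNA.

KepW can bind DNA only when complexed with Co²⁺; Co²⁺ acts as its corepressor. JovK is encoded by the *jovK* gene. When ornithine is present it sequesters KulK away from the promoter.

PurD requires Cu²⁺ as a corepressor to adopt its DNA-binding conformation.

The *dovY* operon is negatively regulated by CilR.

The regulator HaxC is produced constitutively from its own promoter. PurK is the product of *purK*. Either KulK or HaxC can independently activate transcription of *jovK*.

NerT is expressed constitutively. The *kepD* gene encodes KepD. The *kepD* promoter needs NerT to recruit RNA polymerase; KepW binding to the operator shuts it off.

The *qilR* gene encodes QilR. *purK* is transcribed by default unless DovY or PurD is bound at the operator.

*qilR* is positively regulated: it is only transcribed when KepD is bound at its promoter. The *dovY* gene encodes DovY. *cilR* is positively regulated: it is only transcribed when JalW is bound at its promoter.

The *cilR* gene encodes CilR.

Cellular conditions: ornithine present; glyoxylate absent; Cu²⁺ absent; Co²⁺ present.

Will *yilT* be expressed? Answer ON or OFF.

ON

Glyoxylate is absent, so JalW is inactive.
Required activator JalW is absent, so *cilR* is not transcribed.
So CilR is not produced.
With no repressor bound, *dovY* is transcribed.
So DovY is produced and active.
Cu²⁺ is absent, so PurD is inactive.
With repressor DovY bound, *purK* is not transcribed.
So PurK is not produced.
NerT is produced constitutively and is active.
Co²⁺ is present, so KepW is active.
With repressor KepW bound, *kepD* is not transcribed.
So KepD is not produced.
Required activator KepD is absent, so *qilR* is not transcribed.
So QilR is not produced.
Ornithine is present, so KulK is inactive.
HaxC is produced constitutively and is active.
Activator HaxC is present, so *jovK* is transcribed.
So JovK is produced and active.
No repressor is bound and JovK is active, so *yilT* is transcribed.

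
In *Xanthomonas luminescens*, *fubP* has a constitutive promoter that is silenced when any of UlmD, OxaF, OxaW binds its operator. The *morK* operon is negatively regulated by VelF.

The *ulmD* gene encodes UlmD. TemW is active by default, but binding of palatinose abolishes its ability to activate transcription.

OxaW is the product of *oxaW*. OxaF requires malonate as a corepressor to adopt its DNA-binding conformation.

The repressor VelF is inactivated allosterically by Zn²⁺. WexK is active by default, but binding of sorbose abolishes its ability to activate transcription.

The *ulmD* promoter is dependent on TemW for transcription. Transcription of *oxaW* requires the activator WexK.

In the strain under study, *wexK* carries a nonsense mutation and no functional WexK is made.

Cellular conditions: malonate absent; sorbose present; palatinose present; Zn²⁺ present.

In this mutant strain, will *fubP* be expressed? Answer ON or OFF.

ON

Palatinose is present, so TemW is inactive.
Required activator TemW is absent, so *ulmD* is not transcribed.
So UlmD is not produced.
Malonate is absent, so OxaF is inactive.
WexK is non-functional in this strain, so it has no effect.
Required activator WexK is absent, so *oxaW* is not transcribed.
So OxaW is not produced.
With no repressor bound, *fubP* is transcribed.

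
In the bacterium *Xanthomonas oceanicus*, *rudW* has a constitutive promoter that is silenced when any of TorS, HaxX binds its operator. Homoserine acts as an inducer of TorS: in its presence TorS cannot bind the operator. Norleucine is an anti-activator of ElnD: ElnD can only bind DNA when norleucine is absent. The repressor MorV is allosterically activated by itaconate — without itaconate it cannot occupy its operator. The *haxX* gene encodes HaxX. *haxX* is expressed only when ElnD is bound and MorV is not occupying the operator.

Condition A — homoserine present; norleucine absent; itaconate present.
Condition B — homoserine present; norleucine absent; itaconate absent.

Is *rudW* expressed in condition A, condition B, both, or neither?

A only

Condition A:
Homoserine is present, so TorS is inactive.
Norleucine is absent, so ElnD is active.
Itaconate is present, so MorV is active.
With repressor MorV bound, *haxX* is not transcribed.
So HaxX is not produced.
With no repressor bound, *rudW* is transcribed.
→ *rudW* is ON in A.
Condition B:
Homoserine is present, so TorS is inactive.
Norleucine is absent, so ElnD is active.
Itaconate is absent, so MorV is inactive.
No repressor is bound and ElnD is active, so *haxX* is transcribed.
So HaxX is produced and active.
With repressor HaxX bound, *rudW* is not transcribed.
→ *rudW* is OFF in B.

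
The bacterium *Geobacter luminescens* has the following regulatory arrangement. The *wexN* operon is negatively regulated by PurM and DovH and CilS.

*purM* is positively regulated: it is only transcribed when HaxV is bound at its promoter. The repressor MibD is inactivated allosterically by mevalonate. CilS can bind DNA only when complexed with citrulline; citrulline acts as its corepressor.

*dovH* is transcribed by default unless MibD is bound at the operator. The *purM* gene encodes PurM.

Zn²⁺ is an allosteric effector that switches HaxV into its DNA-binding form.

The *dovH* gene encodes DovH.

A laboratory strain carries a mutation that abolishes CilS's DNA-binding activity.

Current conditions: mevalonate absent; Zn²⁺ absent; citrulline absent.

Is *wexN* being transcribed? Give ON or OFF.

ON

Zn²⁺ is absent, so HaxV is inactive.
Required activator HaxV is absent, so *purM* is not transcribed.
So PurM is not produced.
Mevalonate is absent, so MibD is active.
With repressor MibD bound, *dovH* is not transcribed.
So DovH is not produced.
CilS is non-functional in this strain, so it has no effect.
With no repressor bound, *wexN* is transcribed.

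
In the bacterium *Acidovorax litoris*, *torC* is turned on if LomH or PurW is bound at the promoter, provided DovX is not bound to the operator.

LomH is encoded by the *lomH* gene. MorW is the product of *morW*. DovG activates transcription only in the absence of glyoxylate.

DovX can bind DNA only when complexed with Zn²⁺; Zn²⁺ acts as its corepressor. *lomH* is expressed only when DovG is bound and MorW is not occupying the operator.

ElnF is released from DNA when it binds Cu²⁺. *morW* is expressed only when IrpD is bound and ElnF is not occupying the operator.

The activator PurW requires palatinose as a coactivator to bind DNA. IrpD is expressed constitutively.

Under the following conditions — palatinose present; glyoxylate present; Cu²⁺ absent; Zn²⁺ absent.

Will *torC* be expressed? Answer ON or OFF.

Cu²⁺ is absent, so ElnF is active.
IrpD is produced constitutively and is active.
With repressor ElnF bound, *morW* is not transcribed.
So MorW is not produced.
Glyoxylate is present, so DovG is inactive.
Required activator DovG is absent, so *lomH* is not transcribed.
So LomH is not produced.
Zn²⁺ is absent, so DovX is inactive.
Palatinose is present, so PurW is active.
Activator PurW is present, so *torC* is transcribed.

ON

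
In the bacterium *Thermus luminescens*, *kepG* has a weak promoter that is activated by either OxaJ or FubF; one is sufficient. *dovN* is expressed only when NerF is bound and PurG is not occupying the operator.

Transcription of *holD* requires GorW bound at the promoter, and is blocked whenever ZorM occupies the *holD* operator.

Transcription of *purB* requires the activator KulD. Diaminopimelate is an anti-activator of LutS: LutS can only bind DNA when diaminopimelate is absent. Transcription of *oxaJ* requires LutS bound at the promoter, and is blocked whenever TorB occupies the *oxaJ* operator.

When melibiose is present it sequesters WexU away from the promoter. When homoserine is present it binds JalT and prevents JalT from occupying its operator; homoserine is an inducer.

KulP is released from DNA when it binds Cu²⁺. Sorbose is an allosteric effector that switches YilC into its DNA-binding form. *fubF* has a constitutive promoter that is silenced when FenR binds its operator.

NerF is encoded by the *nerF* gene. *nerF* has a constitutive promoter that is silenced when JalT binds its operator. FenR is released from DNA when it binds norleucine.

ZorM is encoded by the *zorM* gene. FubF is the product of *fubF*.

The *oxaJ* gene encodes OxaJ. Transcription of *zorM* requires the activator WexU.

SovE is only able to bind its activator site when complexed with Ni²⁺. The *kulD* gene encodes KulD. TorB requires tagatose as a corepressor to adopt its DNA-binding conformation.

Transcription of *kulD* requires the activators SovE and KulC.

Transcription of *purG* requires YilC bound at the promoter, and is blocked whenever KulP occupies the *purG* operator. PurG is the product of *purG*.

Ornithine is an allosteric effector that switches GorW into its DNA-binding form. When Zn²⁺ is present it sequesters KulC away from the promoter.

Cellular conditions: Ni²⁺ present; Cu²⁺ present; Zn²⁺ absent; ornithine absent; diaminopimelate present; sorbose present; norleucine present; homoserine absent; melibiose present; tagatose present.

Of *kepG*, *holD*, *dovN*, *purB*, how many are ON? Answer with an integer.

Diaminopimelate is present, so LutS is inactive.
Tagatose is present, so TorB is active.
With repressor TorB bound, *oxaJ* is not transcribed.
So OxaJ is not produced.
Norleucine is present, so FenR is inactive.
With no repressor bound, *fubF* is transcribed.
So FubF is produced and active.
Activator FubF is present, so *kepG* is transcribed.
→ *kepG* is ON.
Ornithine is absent, so GorW is inactive.
Melibiose is present, so WexU is inactive.
Required activator WexU is absent, so *zorM* is not transcribed.
So ZorM is not produced.
Required activator GorW is absent, so *holD* is not transcribed.
→ *holD* is OFF.
Sorbose is present, so YilC is active.
Cu²⁺ is present, so KulP is inactive.
No repressor is bound and YilC is active, so *purG* is transcribed.
So PurG is produced and active.
Homoserine is absent, so JalT is active.
With repressor JalT bound, *nerF* is not transcribed.
So NerF is not produced.
With repressor PurG bound, *dovN* is not transcribed.
→ *dovN* is OFF.
Ni²⁺ is present, so SovE is active.
Zn²⁺ is absent, so KulC is active.
No repressor is bound and SovE and KulC are active, so *kulD* is transcribed.
So KulD is produced and active.
No repressor is bound and KulD is active, so *purB* is transcribed.
→ *purB* is ON.
2 of the 4 genes are transcribed.

2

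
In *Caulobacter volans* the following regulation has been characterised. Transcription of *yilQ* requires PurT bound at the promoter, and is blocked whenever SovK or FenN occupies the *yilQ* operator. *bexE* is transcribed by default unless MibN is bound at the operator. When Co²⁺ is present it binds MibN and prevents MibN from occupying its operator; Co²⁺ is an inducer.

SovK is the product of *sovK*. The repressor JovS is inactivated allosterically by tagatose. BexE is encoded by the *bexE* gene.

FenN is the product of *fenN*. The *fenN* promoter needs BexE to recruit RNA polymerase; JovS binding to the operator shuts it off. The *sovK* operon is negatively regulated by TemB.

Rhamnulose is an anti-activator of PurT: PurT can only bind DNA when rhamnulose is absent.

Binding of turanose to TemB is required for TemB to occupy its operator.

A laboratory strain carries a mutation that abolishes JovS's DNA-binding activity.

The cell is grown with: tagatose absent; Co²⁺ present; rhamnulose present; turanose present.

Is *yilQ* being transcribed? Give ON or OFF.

Turanose is present, so TemB is active.
With repressor TemB bound, *sovK* is not transcribed.
So SovK is not produced.
Rhamnulose is present, so PurT is inactive.
Co²⁺ is present, so MibN is inactive.
With no repressor bound, *bexE* is transcribed.
So BexE is produced and active.
JovS is non-functional in this strain, so it has no effect.
No repressor is bound and BexE is active, so *fenN* is transcribed.
So FenN is produced and active.
With repressor FenN bound, *yilQ* is not transcribed.

OFF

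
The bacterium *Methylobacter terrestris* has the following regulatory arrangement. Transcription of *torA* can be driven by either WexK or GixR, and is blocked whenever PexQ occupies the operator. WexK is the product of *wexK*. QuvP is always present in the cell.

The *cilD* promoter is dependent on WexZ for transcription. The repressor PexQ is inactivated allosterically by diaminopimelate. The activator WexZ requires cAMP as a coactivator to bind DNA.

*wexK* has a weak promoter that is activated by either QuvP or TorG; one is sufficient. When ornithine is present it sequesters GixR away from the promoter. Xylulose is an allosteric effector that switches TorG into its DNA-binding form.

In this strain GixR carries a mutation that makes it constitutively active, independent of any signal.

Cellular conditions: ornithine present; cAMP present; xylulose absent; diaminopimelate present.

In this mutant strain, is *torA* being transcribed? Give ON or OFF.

Diaminopimelate is present, so PexQ is inactive.
QuvP is produced constitutively and is active.
Xylulose is absent, so TorG is inactive.
Activator QuvP is present, so *wexK* is transcribed.
So WexK is produced and active.
GixR is constitutively active in this strain.
Activator WexK is present, so *torA* is transcribed.

ON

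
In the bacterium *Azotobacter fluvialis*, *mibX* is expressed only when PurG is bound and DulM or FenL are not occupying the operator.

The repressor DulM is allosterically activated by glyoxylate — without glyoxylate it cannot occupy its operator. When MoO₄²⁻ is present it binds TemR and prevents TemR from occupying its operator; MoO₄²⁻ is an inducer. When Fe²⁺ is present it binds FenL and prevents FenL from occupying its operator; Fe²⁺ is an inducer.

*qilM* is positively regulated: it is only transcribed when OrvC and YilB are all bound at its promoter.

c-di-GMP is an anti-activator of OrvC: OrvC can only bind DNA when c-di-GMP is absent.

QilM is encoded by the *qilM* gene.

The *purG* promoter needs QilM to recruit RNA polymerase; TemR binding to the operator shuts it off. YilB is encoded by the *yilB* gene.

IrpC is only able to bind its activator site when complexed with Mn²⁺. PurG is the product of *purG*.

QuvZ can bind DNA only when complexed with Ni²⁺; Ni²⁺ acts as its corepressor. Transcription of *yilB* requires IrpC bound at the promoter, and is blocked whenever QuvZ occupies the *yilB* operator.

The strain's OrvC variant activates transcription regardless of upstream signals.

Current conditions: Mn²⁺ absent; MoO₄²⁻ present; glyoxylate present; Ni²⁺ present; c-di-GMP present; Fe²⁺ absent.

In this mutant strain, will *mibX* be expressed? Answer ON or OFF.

OFF

Glyoxylate is present, so DulM is active.
Fe²⁺ is absent, so FenL is active.
OrvC is constitutively active in this strain.
Mn²⁺ is absent, so IrpC is inactive.
Ni²⁺ is present, so QuvZ is active.
With repressor QuvZ bound, *yilB* is not transcribed.
So YilB is not produced.
Required activator YilB is absent, so *qilM* is not transcribed.
So QilM is not produced.
MoO₄²⁻ is present, so TemR is inactive.
Required activator QilM is absent, so *purG* is not transcribed.
So PurG is not produced.
With repressor DulM bound, *mibX* is not transcribed.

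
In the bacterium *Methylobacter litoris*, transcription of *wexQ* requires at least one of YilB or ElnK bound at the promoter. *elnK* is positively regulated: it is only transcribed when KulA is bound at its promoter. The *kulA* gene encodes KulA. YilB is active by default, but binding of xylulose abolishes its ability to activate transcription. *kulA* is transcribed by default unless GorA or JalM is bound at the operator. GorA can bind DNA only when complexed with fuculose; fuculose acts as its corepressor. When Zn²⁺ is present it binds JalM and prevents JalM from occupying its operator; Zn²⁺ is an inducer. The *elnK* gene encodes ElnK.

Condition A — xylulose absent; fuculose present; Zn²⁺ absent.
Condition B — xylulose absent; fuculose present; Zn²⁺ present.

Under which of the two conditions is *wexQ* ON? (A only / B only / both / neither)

both

Condition A:
Xylulose is absent, so YilB is active.
Fuculose is present, so GorA is active.
Zn²⁺ is absent, so JalM is active.
With repressor GorA bound, *kulA* is not transcribed.
So KulA is not produced.
Required activator KulA is absent, so *elnK* is not transcribed.
So ElnK is not produced.
Activator YilB is present, so *wexQ* is transcribed.
→ *wexQ* is ON in A.
Condition B:
Xylulose is absent, so YilB is active.
Fuculose is present, so GorA is active.
Zn²⁺ is present, so JalM is inactive.
With repressor GorA bound, *kulA* is not transcribed.
So KulA is not produced.
Required activator KulA is absent, so *elnK* is not transcribed.
So ElnK is not produced.
Activator YilB is present, so *wexQ* is transcribed.
→ *wexQ* is ON in B.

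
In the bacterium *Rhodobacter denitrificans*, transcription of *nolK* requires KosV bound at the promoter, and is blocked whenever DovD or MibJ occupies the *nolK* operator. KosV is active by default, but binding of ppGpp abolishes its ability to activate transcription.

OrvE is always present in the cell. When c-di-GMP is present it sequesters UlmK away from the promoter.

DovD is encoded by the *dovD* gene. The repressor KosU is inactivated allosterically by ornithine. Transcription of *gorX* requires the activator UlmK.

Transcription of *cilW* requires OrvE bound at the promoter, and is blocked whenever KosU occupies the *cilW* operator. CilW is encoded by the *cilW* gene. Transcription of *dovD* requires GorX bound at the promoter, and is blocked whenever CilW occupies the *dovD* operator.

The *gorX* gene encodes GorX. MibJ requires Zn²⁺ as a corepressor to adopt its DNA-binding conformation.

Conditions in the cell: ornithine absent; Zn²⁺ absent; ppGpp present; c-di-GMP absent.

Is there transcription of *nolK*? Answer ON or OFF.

Ornithine is absent, so KosU is active.
OrvE is produced constitutively and is active.
With repressor KosU bound, *cilW* is not transcribed.
So CilW is not produced.
c-di-GMP is absent, so UlmK is active.
No repressor is bound and UlmK is active, so *gorX* is transcribed.
So GorX is produced and active.
No repressor is bound and GorX is active, so *dovD* is transcribed.
So DovD is produced and active.
ppGpp is present, so KosV is inactive.
Zn²⁺ is absent, so MibJ is inactive.
With repressor DovD bound, *nolK* is not transcribed.

OFF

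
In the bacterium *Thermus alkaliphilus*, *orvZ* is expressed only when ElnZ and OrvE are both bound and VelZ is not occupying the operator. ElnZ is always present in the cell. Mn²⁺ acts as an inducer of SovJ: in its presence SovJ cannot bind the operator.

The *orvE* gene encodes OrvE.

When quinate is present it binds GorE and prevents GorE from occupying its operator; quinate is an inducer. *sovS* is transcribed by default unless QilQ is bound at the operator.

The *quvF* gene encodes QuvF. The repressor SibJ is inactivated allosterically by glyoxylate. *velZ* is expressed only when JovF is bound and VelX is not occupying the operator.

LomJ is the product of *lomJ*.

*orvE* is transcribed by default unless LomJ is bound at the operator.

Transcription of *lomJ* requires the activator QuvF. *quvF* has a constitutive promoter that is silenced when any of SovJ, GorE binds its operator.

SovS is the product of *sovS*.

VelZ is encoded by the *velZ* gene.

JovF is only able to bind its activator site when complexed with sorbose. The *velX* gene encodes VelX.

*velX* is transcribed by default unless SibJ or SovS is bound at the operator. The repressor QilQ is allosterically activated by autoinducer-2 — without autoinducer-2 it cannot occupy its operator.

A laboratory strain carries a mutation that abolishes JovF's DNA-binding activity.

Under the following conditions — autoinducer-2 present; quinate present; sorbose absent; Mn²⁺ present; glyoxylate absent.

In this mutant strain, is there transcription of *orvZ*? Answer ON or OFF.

Glyoxylate is absent, so SibJ is active.
Autoinducer-2 is present, so QilQ is active.
With repressor QilQ bound, *sovS* is not transcribed.
So SovS is not produced.
With repressor SibJ bound, *velX* is not transcribed.
So VelX is not produced.
JovF is non-functional in this strain, so it has no effect.
Required activator JovF is absent, so *velZ* is not transcribed.
So VelZ is not produced.
ElnZ is produced constitutively and is active.
Mn²⁺ is present, so SovJ is inactive.
Quinate is present, so GorE is inactive.
With no repressor bound, *quvF* is transcribed.
So QuvF is produced and active.
No repressor is bound and QuvF is active, so *lomJ* is transcribed.
So LomJ is produced and active.
With repressor LomJ bound, *orvE* is not transcribed.
So OrvE is not produced.
Required activator OrvE is absent, so *orvZ* is not transcribed.

OFF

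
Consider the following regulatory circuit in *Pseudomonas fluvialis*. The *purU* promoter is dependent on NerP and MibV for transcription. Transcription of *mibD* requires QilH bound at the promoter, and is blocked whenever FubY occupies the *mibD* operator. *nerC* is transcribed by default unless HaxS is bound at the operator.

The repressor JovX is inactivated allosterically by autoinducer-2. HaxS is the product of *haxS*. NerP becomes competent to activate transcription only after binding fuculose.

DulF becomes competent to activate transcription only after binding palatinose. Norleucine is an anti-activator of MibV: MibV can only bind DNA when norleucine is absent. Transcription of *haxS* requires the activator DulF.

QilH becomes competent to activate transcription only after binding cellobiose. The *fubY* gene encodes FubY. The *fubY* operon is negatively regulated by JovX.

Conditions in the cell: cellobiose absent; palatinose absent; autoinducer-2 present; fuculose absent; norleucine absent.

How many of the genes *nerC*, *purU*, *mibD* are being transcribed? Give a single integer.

1

Palatinose is absent, so DulF is inactive.
Required activator DulF is absent, so *haxS* is not transcribed.
So HaxS is not produced.
With no repressor bound, *nerC* is transcribed.
→ *nerC* is ON.
Fuculose is absent, so NerP is inactive.
Norleucine is absent, so MibV is active.
Required activator NerP is absent, so *purU* is not transcribed.
→ *purU* is OFF.
Autoinducer-2 is present, so JovX is inactive.
With no repressor bound, *fubY* is transcribed.
So FubY is produced and active.
Cellobiose is absent, so QilH is inactive.
With repressor FubY bound, *mibD* is not transcribed.
→ *mibD* is OFF.
1 of the 3 genes is transcribed.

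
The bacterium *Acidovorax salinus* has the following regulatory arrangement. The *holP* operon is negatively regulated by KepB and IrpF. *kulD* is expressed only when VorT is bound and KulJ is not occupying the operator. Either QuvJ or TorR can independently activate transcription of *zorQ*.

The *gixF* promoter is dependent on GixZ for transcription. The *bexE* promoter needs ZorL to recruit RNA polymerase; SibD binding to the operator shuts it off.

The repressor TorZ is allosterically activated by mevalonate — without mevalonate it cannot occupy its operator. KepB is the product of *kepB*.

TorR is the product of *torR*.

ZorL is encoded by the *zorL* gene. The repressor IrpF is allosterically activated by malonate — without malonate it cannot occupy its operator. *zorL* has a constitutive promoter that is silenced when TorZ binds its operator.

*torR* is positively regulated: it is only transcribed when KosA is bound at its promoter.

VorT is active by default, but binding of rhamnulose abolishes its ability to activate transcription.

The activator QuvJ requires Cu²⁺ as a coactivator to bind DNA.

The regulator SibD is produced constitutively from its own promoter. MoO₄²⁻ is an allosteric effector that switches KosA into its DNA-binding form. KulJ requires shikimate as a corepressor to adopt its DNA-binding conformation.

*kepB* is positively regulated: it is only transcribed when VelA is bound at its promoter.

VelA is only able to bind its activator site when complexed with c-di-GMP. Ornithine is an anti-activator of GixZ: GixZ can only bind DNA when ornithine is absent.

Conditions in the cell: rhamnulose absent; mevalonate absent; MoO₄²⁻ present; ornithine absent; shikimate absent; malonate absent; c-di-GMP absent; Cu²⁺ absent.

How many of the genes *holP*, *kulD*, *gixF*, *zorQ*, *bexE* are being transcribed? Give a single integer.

c-di-GMP is absent, so VelA is inactive.
Required activator VelA is absent, so *kepB* is not transcribed.
So KepB is not produced.
Malonate is absent, so IrpF is inactive.
With no repressor bound, *holP* is transcribed.
→ *holP* is ON.
Shikimate is absent, so KulJ is inactive.
Rhamnulose is absent, so VorT is active.
No repressor is bound and VorT is active, so *kulD* is transcribed.
→ *kulD* is ON.
Ornithine is absent, so GixZ is active.
No repressor is bound and GixZ is active, so *gixF* is transcribed.
→ *gixF* is ON.
Cu²⁺ is absent, so QuvJ is inactive.
MoO₄²⁻ is present, so KosA is active.
No repressor is bound and KosA is active, so *torR* is transcribed.
So TorR is produced and active.
Activator TorR is present, so *zorQ* is transcribed.
→ *zorQ* is ON.
Mevalonate is absent, so TorZ is inactive.
With no repressor bound, *zorL* is transcribed.
So ZorL is produced and active.
SibD is produced constitutively and is active.
With repressor SibD bound, *bexE* is not transcribed.
→ *bexE* is OFF.
4 of the 5 genes are transcribed.

4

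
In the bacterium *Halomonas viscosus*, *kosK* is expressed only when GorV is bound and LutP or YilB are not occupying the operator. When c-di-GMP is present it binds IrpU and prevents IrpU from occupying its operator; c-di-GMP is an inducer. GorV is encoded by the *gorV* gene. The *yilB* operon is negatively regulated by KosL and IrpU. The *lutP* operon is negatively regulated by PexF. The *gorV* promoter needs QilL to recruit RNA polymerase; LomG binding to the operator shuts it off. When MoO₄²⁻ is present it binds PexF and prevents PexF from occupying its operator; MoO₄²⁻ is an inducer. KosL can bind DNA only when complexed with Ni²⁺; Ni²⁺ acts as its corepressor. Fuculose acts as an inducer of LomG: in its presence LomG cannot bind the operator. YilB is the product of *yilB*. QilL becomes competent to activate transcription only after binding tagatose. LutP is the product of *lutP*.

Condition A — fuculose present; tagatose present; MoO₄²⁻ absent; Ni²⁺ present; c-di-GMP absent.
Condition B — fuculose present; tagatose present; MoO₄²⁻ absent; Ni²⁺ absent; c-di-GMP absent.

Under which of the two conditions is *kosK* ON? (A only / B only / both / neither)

both

Condition A:
Fuculose is present, so LomG is inactive.
Tagatose is present, so QilL is active.
No repressor is bound and QilL is active, so *gorV* is transcribed.
So GorV is produced and active.
MoO₄²⁻ is absent, so PexF is active.
With repressor PexF bound, *lutP* is not transcribed.
So LutP is not produced.
Ni²⁺ is present, so KosL is active.
c-di-GMP is absent, so IrpU is active.
With repressor KosL bound, *yilB* is not transcribed.
So YilB is not produced.
No repressor is bound and GorV is active, so *kosK* is transcribed.
→ *kosK* is ON in A.
Condition B:
Fuculose is present, so LomG is inactive.
Tagatose is present, so QilL is active.
No repressor is bound and QilL is active, so *gorV* is transcribed.
So GorV is produced and active.
MoO₄²⁻ is absent, so PexF is active.
With repressor PexF bound, *lutP* is not transcribed.
So LutP is not produced.
Ni²⁺ is absent, so KosL is inactive.
c-di-GMP is absent, so IrpU is active.
With repressor IrpU bound, *yilB* is not transcribed.
So YilB is not produced.
No repressor is bound and GorV is active, so *kosK* is transcribed.
→ *kosK* is ON in B.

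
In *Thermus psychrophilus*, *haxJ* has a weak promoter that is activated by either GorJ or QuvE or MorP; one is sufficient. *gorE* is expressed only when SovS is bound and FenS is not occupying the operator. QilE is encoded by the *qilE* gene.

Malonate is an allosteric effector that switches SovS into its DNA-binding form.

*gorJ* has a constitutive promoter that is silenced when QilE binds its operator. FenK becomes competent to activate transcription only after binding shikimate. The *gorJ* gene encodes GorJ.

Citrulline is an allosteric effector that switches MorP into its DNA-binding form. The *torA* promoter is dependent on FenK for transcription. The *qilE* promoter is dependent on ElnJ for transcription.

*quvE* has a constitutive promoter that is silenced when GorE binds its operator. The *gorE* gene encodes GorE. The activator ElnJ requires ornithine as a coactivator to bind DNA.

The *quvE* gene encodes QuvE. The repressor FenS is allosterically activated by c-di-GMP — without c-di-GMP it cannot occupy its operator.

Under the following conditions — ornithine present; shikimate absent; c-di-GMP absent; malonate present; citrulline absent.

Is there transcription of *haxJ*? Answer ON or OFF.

OFF

Ornithine is present, so ElnJ is active.
No repressor is bound and ElnJ is active, so *qilE* is transcribed.
So QilE is produced and active.
With repressor QilE bound, *gorJ* is not transcribed.
So GorJ is not produced.
c-di-GMP is absent, so FenS is inactive.
Malonate is present, so SovS is active.
No repressor is bound and SovS is active, so *gorE* is transcribed.
So GorE is produced and active.
With repressor GorE bound, *quvE* is not transcribed.
So QuvE is not produced.
Citrulline is absent, so MorP is inactive.
No activator is available at the *haxJ* promoter, so *haxJ* is not transcribed.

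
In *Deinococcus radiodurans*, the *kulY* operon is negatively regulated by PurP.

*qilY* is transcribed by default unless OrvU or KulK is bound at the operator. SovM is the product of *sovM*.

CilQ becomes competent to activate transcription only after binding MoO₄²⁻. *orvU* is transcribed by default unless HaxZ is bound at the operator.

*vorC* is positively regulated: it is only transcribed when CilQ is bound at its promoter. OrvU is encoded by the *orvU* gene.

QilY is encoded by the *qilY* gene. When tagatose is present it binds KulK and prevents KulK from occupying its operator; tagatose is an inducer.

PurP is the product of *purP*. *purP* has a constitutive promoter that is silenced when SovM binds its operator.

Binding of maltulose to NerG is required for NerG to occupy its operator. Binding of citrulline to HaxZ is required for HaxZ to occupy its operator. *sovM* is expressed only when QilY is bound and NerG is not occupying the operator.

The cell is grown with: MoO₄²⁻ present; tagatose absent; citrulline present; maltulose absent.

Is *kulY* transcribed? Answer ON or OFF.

Citrulline is present, so HaxZ is active.
With repressor HaxZ bound, *orvU* is not transcribed.
So OrvU is not produced.
Tagatose is absent, so KulK is active.
With repressor KulK bound, *qilY* is not transcribed.
So QilY is not produced.
Maltulose is absent, so NerG is inactive.
Required activator QilY is absent, so *sovM* is not transcribed.
So SovM is not produced.
With no repressor bound, *purP* is transcribed.
So PurP is produced and active.
With repressor PurP bound, *kulY* is not transcribed.

OFF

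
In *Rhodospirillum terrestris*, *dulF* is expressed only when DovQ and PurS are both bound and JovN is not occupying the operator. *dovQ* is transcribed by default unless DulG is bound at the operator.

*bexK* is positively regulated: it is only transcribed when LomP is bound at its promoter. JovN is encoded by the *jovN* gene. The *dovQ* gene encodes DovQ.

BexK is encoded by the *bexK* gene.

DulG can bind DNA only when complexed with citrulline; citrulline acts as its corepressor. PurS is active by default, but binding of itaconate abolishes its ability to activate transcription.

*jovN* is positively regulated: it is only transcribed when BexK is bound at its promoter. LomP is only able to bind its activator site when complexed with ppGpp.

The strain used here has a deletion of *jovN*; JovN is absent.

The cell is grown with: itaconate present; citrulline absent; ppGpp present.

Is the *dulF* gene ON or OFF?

Citrulline is absent, so DulG is inactive.
With no repressor bound, *dovQ* is transcribed.
So DovQ is produced and active.
JovN is non-functional in this strain, so it has no effect.
Itaconate is present, so PurS is inactive.
Required activator PurS is absent, so *dulF* is not transcribed.

OFF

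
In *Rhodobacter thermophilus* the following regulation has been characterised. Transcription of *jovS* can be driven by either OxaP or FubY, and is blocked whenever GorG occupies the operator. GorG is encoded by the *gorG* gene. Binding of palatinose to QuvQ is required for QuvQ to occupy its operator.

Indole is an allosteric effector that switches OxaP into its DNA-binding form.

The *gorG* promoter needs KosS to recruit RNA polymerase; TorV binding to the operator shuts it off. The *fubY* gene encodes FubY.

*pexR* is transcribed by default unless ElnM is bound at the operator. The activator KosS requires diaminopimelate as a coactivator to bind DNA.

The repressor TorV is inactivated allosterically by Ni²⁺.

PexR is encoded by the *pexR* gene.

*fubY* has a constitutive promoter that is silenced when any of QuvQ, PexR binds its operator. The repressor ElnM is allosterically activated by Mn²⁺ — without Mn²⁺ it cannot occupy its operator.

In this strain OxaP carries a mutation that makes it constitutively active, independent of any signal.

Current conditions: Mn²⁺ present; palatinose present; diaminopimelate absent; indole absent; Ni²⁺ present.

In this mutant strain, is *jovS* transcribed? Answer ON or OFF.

OxaP is constitutively active in this strain.
Palatinose is present, so QuvQ is active.
Mn²⁺ is present, so ElnM is active.
With repressor ElnM bound, *pexR* is not transcribed.
So PexR is not produced.
With repressor QuvQ bound, *fubY* is not transcribed.
So FubY is not produced.
Diaminopimelate is absent, so KosS is inactive.
Ni²⁺ is present, so TorV is inactive.
Required activator KosS is absent, so *gorG* is not transcribed.
So GorG is not produced.
Activator OxaP is present, so *jovS* is transcribed.

ON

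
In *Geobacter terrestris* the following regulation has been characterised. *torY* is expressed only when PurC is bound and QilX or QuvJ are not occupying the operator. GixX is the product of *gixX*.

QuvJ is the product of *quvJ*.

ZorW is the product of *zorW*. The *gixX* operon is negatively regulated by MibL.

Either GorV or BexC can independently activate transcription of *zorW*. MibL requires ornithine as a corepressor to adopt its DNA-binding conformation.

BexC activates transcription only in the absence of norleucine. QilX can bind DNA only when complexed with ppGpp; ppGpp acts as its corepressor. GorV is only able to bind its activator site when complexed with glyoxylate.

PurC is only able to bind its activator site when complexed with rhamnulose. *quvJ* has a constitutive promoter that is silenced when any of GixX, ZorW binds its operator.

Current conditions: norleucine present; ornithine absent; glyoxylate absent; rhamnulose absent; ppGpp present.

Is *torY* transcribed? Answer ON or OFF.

ppGpp is present, so QilX is active.
Rhamnulose is absent, so PurC is inactive.
Ornithine is absent, so MibL is inactive.
With no repressor bound, *gixX* is transcribed.
So GixX is produced and active.
Glyoxylate is absent, so GorV is inactive.
Norleucine is present, so BexC is inactive.
No activator is available at the *zorW* promoter, so *zorW* is not transcribed.
So ZorW is not produced.
With repressor GixX bound, *quvJ* is not transcribed.
So QuvJ is not produced.
With repressor QilX bound, *torY* is not transcribed.

OFF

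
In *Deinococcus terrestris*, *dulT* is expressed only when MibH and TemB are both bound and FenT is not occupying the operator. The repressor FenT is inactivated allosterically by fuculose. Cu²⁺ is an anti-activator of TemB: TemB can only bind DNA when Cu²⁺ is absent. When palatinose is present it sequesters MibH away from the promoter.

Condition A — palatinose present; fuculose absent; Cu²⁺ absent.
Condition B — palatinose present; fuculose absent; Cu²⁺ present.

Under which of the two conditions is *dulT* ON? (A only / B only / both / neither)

Condition A:
Palatinose is present, so MibH is inactive.
Fuculose is absent, so FenT is active.
Cu²⁺ is absent, so TemB is active.
With repressor FenT bound, *dulT* is not transcribed.
→ *dulT* is OFF in A.
Condition B:
Palatinose is present, so MibH is inactive.
Fuculose is absent, so FenT is active.
Cu²⁺ is present, so TemB is inactive.
With repressor FenT bound, *dulT* is not transcribed.
→ *dulT* is OFF in B.

neither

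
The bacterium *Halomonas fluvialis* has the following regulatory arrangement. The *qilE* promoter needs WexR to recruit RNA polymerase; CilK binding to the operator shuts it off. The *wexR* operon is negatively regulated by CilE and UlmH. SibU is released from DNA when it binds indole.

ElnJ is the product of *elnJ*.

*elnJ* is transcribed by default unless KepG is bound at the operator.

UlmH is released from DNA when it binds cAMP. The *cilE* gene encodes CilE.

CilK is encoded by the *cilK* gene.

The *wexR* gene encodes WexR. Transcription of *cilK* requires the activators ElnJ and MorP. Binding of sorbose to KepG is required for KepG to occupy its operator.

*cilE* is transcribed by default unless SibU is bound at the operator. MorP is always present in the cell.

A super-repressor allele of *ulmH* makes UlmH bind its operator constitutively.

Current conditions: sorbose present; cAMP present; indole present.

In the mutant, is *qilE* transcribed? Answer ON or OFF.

Indole is present, so SibU is inactive.
With no repressor bound, *cilE* is transcribed.
So CilE is produced and active.
UlmH is constitutively active in this strain.
With repressor CilE bound, *wexR* is not transcribed.
So WexR is not produced.
Sorbose is present, so KepG is active.
With repressor KepG bound, *elnJ* is not transcribed.
So ElnJ is not produced.
MorP is produced constitutively and is active.
Required activator ElnJ is absent, so *cilK* is not transcribed.
So CilK is not produced.
Required activator WexR is absent, so *qilE* is not transcribed.

OFF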